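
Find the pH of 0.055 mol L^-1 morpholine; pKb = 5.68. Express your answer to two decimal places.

pH = 10.53

C4H8ONH + H2O ⇌ C4H8ONH2+ + OH-
Kb = 10^(−5.68) = 2.09 × 10^-6
Kb = [OH-]²/(0.055 − [OH-]) = 2.09 × 10^-6
Neglecting [OH-] in the denominator: [OH-] = √(2.09 × 10^-6 × 0.055) = 3.39 × 10^-4 M
pOH = 3.47, so pH = 14.00 − pOH = 10.53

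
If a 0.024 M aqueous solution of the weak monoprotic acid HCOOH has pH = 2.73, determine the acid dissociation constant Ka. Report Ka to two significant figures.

Ka = 1.6 × 10^-4

[H+] = 10^(-2.73) = 1.86 × 10^-3 M
At equilibrium [HA] = 0.024 − 1.86 × 10^-3 = 2.21 × 10^-2 M
Ka = [H+][A-]/[HA] = (1.86 × 10^-3)² / 2.21 × 10^-2 = 1.6 × 10^-4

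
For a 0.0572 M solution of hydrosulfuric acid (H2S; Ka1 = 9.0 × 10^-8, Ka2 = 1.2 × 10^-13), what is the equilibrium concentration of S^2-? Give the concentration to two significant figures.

1.2 × 10^-13 M

First ionization gives [H+] ≈ [HS-] = 7.17 × 10^-5 M.
Second step: Ka2 = [H+][S^2-]/[HS-] ≈ [S^2-] (since [H+] ≈ [HS-]).
So [S^2-] ≈ Ka2.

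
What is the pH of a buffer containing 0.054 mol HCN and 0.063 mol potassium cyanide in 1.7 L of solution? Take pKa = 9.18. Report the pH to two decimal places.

Using pH = pKa + log([base]/[acid]) with [base]/[acid] = 0.063/0.054:
pH = 9.18 + (+0.067) = 9.25

pH = 9.25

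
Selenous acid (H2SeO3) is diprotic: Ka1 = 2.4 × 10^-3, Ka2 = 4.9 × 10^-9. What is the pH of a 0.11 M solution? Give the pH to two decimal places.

pH = 1.82

Ka1 ≫ Ka2, so treat the first dissociation as the only significant source of H+.
Ka1 = x²/(0.11 − x) = 2.4 × 10^-3
Solving the quadratic: x = (−Ka1 + √(Ka1² + 4·Ka1·C₀))/2 = 1.51 × 10^-2 M
pH = −log(1.51 × 10^-2) = 1.82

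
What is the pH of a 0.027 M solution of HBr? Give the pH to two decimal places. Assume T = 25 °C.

pH = 1.57

HBr is a strong acid and dissociates completely, so [H+] = 0.027 M.
pH = -log(0.027) = 1.57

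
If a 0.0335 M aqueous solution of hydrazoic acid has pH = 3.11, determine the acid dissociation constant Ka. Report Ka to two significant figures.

[H+] = 10^(-3.11) = 7.76 × 10^-4 M
At equilibrium [HA] = 0.0335 − 7.76 × 10^-4 = 3.27 × 10^-2 M
Ka = [H+][A-]/[HA] = (7.76 × 10^-4)² / 3.27 × 10^-2 = 1.8 × 10^-5

Ka = 1.8 × 10^-5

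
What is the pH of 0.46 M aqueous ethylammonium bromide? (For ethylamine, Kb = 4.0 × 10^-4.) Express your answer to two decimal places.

C2H5NH3+ is the conjugate acid of the weak base C2H5NH2.
Ka = Kw/Kb = 1.0×10^-14 / 4.0 × 10^-4 = 2.50 × 10^-11
From the ICE table, Ka = [H+]²/(0.46 − [H+]) = 2.50 × 10^-11.
Assume [H+] ≪ 0.46: [H+] ≈ √(2.50 × 10^-11 × 0.46) = 3.39 × 10^-6 M
([H+]/C₀ = 0.00074% < 5%, so the approximation holds.)
pH = −log(3.39 × 10^-6) = 5.47

pH = 5.47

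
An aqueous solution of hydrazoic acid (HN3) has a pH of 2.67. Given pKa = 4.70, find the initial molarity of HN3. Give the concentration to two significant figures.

C₀ = 2.3 × 10^-1 M

[H+] = 10^(-2.67) = 2.14 × 10^-3 M = x
Ka = 10^(−4.70) = 2.00 × 10^-5
Ka = x²/(C₀ − x) ⇒ C₀ = x + x²/Ka
C₀ = 2.14 × 10^-3 + (2.14 × 10^-3)²/(2.00 × 10^-5) = 2.31 × 10^-1 M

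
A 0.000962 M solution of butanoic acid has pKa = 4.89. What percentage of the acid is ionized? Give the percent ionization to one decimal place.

CH3(CH2)2COOH ⇌ CH3(CH2)2COO- + H+; let x = [H+] at equilibrium.
Ka = 10^(−4.89) = 1.29 × 10^-5
Ka = x²/(C₀ − x); solving the quadratic gives x = 1.05 × 10^-4 M.
Fraction ionized = 1.05 × 10^-4 / 0.000962 = 0.1091 → 10.9%

10.9%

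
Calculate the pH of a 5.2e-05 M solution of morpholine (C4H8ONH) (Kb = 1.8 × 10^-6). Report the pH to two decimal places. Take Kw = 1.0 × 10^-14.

C4H8ONH + H2O ⇌ C4H8ONH2+ + OH-
From the ICE table, Kb = [OH-]²/(5.2e-05 − [OH-]) = 1.8 × 10^-6.
[OH-] is not negligible relative to C₀; solve [OH-]² + 1.8e-06·[OH-] − 9.36e-11 = 0.
[OH-] = (−Kb + √(Kb² + 4·Kb·C₀))/2 = 8.82 × 10^-6 M
pOH = −log(8.82 × 10^-6) = 5.05; pH = 14.00 − 5.05 = 8.95

pH = 8.95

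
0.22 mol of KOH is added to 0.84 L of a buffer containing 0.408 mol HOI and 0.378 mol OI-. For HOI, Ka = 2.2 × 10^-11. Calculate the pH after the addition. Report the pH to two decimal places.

OH- converts HOI to OI-: HOI → 0.188 mol, OI- → 0.598 mol.
pKa = −log(2.2 × 10^-11) = 10.658
Henderson–Hasselbalch with mole ratio 0.598/0.188: pH = 10.658 + (+0.503)

pH = 11.16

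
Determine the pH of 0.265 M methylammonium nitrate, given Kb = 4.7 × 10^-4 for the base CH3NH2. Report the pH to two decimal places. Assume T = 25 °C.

CH3NH3+ is the conjugate acid of the weak base CH3NH2.
Ka = Kw/Kb = 1.0×10^-14 / 4.7 × 10^-4 = 2.13 × 10^-11
Ka = [H+]²/(0.265 − [H+]) = 2.13 × 10^-11
Since Ka ≪ C₀, [H+] ≈ √(Ka·C₀) = 2.38 × 10^-6 M.
([H+]/C₀ = 0.0009% < 5%, so the approximation holds.)
pH = −log[H+] = −log(2.38 × 10^-6) = 5.62

pH = 5.62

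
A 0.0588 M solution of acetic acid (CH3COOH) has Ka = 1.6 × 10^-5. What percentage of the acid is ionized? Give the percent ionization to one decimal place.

1.6%

CH3COOH ⇌ CH3COO- + H+; let x = [H+] at equilibrium.
x ≈ √(Ka·C₀) = √(1.6 × 10^-5 × 0.0588) = 9.70 × 10^-4 M
% ionization = x/C₀ × 100% = 9.70 × 10^-4/0.0588 × 100% = 1.6%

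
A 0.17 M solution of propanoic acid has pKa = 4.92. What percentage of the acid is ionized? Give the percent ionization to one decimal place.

CH3CH2COOH ⇌ CH3CH2COO- + H+; let x = [H+] at equilibrium.
Ka = 10^(−4.92) = 1.20 × 10^-5
x ≈ √(Ka·C₀) = √(1.20 × 10^-5 × 0.17) = 1.43 × 10^-3 M
Fraction ionized = 1.43 × 10^-3 / 0.17 = 0.0084 → 0.8%

0.8%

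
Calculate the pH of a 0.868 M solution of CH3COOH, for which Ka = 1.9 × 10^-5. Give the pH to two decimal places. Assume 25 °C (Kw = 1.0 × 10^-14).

CH3COOH ⇌ CH3COO- + H+
Ka = [H+]²/(0.868 − [H+]) = 1.9 × 10^-5
Neglecting [H+] in the denominator: [H+] = √(1.9 × 10^-5 × 0.868) = 4.06 × 10^-3 M
([H+]/C₀ = 0.47% < 5%, so the approximation holds.)
pH = −log[H+] = −log(4.06 × 10^-3) = 2.39

pH = 2.39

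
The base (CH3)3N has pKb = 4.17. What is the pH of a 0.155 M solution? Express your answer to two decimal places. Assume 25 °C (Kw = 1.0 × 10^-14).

pH = 11.51

(CH3)3N + H2O ⇌ (CH3)3NH+ + OH-
Kb = 10^(−4.17) = 6.76 × 10^-5
From the ICE table, Kb = [OH-]²/(0.155 − [OH-]) = 6.76 × 10^-5.
Assume [OH-] ≪ 0.155: [OH-] ≈ √(6.76 × 10^-5 × 0.155) = 3.24 × 10^-3 M
pOH = −log(3.24 × 10^-3) = 2.49; pH = 14.00 − 2.49 = 11.51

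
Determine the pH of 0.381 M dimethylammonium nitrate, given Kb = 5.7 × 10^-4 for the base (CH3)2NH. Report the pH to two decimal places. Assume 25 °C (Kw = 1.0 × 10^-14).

(CH3)2NH2+ is the conjugate acid of the weak base (CH3)2NH.
Ka = Kw/Kb = 1.0×10^-14 / 5.7 × 10^-4 = 1.75 × 10^-11
Ka = [H+]²/(0.381 − [H+]) = 1.75 × 10^-11
Assume [H+] ≪ 0.381: [H+] ≈ √(1.75 × 10^-11 × 0.381) = 2.58 × 10^-6 M
([H+]/C₀ = 0.00068% < 5%, so the approximation holds.)
pH = −log[H+] = −log(2.58 × 10^-6) = 5.59

pH = 5.59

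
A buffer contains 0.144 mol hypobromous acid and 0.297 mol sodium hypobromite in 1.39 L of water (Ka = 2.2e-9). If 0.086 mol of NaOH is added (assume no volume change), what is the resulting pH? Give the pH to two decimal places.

OH- converts HOBr to OBr-: HOBr → 0.058 mol, OBr- → 0.383 mol.
pKa = −log(2.2 × 10^-9) = 8.658
pH = pKa + log(n_OBr-/n_HOBr) = 8.658 + log(0.383/0.058) = 8.658 + (+0.820)

pH = 9.48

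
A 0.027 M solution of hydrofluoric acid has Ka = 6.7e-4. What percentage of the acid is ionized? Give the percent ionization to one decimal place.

14.6%

HF ⇌ F- + H+; let x = [H+] at equilibrium.
Ka = x²/(C₀ − x); solving the quadratic gives x = 3.93 × 10^-3 M.
Fraction ionized = 3.93 × 10^-3 / 0.027 = 0.1456 → 14.6%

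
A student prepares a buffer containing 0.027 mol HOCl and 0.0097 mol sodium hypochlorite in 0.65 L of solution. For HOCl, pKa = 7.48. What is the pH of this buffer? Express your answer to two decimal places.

Using pH = pKa + log([base]/[acid]) with [base]/[acid] = 0.0097/0.027:
pH = 7.48 + (-0.445) = 7.04

pH = 7.04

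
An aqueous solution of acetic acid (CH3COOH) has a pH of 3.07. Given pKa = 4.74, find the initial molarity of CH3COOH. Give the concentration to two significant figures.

C₀ = 4.1 × 10^-2 M

[H+] = 10^(-3.07) = 8.51 × 10^-4 M = x
Ka = 10^(−4.74) = 1.82 × 10^-5
Ka = x²/(C₀ − x) ⇒ C₀ = x + x²/Ka
C₀ = 8.51 × 10^-4 + (8.51 × 10^-4)²/(1.82 × 10^-5) = 4.06 × 10^-2 M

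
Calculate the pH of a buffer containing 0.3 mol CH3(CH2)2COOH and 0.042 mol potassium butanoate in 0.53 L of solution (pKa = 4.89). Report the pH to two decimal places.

Henderson–Hasselbalch: pH = pKa + log([CH3(CH2)2COO-]/[CH3(CH2)2COOH]) = 4.89 + log(0.042/0.3)
pH = 4.89 + (-0.854) = 4.04

pH = 4.04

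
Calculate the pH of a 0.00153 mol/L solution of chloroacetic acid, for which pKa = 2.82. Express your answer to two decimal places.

pH = 3.03

ClCH2COOH ⇌ ClCH2COO- + H+
Ka = 10^(−2.82) = 1.51 × 10^-3
Ka = [H+]²/(0.00153 − [H+]) = 1.51 × 10^-3
The 5% rule fails; solving [H+]² + Ka·[H+] − Ka·C₀ = 0 exactly:
[H+] = [−0.00151 + √(0.00151² + 9.24e-06)]/2 = 9.42 × 10^-4 M
pH = −log[H+] = −log(9.42 × 10^-4) = 3.03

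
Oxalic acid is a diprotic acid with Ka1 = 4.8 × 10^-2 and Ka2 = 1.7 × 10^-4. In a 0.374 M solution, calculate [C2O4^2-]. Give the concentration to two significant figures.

First ionization gives [H+] ≈ [HC2O4-] = 1.12 × 10^-1 M.
Second step: Ka2 = [H+][C2O4^2-]/[HC2O4-] ≈ [C2O4^2-] (since [H+] ≈ [HC2O4-]).
So [C2O4^2-] ≈ Ka2.

1.7 × 10^-4 M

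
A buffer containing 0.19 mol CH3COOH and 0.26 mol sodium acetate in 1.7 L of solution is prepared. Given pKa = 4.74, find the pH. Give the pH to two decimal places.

Henderson–Hasselbalch: pH = pKa + log([CH3COO-]/[CH3COOH]) = 4.74 + log(0.26/0.19)
pH = 4.74 + (+0.136) = 4.88

pH = 4.88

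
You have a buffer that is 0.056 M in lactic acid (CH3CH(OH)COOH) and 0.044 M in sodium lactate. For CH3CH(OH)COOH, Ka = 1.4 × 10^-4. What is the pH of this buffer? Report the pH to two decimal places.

pKa = −log(1.4 × 10^-4) = 3.854
Using pH = pKa + log([base]/[acid]) with [base]/[acid] = 0.044/0.056:
pH = 3.854 + (-0.105) = 3.75

pH = 3.75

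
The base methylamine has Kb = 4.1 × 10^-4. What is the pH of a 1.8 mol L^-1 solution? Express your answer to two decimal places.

pH = 12.43

CH3NH2 + H2O ⇌ CH3NH3+ + OH-
Kb = [OH-]²/(1.8 − [OH-]) = 4.1 × 10^-4
Neglecting [OH-] in the denominator: [OH-] = √(4.1 × 10^-4 × 1.8) = 2.72 × 10^-2 M
([OH-]/C₀ = 1.5% < 5%, so the approximation holds.)
pOH = −log(2.72 × 10^-2) = 1.57; pH = 14.00 − 1.57 = 12.43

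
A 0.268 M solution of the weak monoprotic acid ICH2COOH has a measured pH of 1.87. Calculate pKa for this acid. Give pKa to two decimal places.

pKa = 3.15

[H+] = 10^(-1.87) = 1.35 × 10^-2 M
At equilibrium [HA] = 0.268 − 1.35 × 10^-2 = 2.55 × 10^-1 M
Ka = [H+][A-]/[HA] = (1.35 × 10^-2)² / 2.55 × 10^-1 = 7.15 × 10^-4
pKa = -log(7.15 × 10^-4) = 3.15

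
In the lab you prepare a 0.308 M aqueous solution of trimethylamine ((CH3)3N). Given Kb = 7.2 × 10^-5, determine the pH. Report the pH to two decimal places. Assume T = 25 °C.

pH = 11.67

(CH3)3N + H2O ⇌ (CH3)3NH+ + OH-
Kb = [OH-]²/(0.308 − [OH-]) = 7.2 × 10^-5
Neglecting [OH-] in the denominator: [OH-] = √(7.2 × 10^-5 × 0.308) = 4.71 × 10^-3 M
([OH-]/C₀ = 1.5% < 5%, so the approximation holds.)
pOH = 2.33, so pH = 14.00 − pOH = 11.67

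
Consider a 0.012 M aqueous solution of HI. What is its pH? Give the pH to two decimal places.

pH = 1.92

HI is a strong acid and dissociates completely, so [H+] = 0.012 M.
pH = -log(0.012) = 1.92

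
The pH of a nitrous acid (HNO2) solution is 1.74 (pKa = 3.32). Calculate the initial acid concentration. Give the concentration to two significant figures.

[H+] = 10^(-1.74) = 1.82 × 10^-2 M = x
Ka = 10^(−3.32) = 4.79 × 10^-4
Ka = x²/(C₀ − x) ⇒ C₀ = x + x²/Ka
C₀ = 1.82 × 10^-2 + (1.82 × 10^-2)²/(4.79 × 10^-4) = 7.10 × 10^-1 M

C₀ = 7.1 × 10^-1 M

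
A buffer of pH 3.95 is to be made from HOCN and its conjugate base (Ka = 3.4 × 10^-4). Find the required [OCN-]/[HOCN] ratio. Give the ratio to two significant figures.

pKa = -log(3.4 × 10^-4) = 3.469
pH = pKa + log(r) ⇒ log(r) = 3.95 − 3.469 = +0.481
r = [OCN-]/[HOCN] = 10^(+0.481) = 3.03

ratio = 3.0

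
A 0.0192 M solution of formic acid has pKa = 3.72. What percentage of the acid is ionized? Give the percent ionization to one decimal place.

HCOOH ⇌ HCOO- + H+; let x = [H+] at equilibrium.
Ka = 10^(−3.72) = 1.91 × 10^-4
Ka = x²/(C₀ − x); solving the quadratic gives x = 1.82 × 10^-3 M.
Fraction ionized = 1.82 × 10^-3 / 0.0192 = 0.0948 → 9.5%

9.5%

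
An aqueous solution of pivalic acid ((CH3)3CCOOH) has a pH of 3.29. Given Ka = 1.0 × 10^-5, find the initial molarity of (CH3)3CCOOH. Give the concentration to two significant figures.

C₀ = 2.7 × 10^-2 M

[H+] = 10^(-3.29) = 5.13 × 10^-4 M = x
Ka = x²/(C₀ − x) ⇒ C₀ = x + x²/Ka
C₀ = 5.13 × 10^-4 + (5.13 × 10^-4)²/(1.0 × 10^-5) = 2.68 × 10^-2 M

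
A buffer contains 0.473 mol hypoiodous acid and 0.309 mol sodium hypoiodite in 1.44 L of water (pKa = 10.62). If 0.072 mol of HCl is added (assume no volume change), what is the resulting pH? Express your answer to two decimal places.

pH = 10.26

After neutralization: n(HOI) = 0.545 mol, n(OI-) = 0.237 mol.
Henderson–Hasselbalch with mole ratio 0.237/0.545: pH = 10.62 + (-0.362)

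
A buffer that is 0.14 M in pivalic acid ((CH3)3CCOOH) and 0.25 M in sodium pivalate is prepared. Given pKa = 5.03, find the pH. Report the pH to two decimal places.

pH = 5.28

pH = pKa + log([A⁻]/[HA]) = 5.03 + log(0.25/0.14)
pH = 5.03 + (+0.252) = 5.28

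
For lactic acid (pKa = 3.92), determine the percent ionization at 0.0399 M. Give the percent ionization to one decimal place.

CH3CH(OH)COOH ⇌ CH3CH(OH)COO- + H+; let x = [H+] at equilibrium.
Ka = 10^(−3.92) = 1.20 × 10^-4
Ka = x²/(C₀ − x); solving the quadratic gives x = 2.13 × 10^-3 M.
Fraction ionized = 2.13 × 10^-3 / 0.0399 = 0.0534 → 5.3%

5.3%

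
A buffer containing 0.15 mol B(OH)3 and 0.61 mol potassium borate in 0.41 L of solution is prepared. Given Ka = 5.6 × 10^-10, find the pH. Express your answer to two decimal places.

pH = 9.86

pKa = −log(5.6 × 10^-10) = 9.252
Henderson–Hasselbalch: pH = pKa + log([B(OH)4-]/[B(OH)3]) = 9.252 + log(0.61/0.15)
pH = 9.252 + (+0.609) = 9.86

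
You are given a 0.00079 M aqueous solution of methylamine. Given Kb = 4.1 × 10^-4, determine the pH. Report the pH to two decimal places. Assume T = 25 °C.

pH = 10.60

CH3NH2 + H2O ⇌ CH3NH3+ + OH-
From the ICE table, Kb = x²/(0.00079 − x) = 4.1 × 10^-4.
x is not negligible relative to C₀; solve x² + 0.00041·x − 3.24e-07 = 0.
x = [−0.00041 + √(0.00041² + 1.3e-06)]/2 = 4.00 × 10^-4 M
pOH = −log(4.00 × 10^-4) = 3.40; pH = 14.00 − 3.40 = 10.60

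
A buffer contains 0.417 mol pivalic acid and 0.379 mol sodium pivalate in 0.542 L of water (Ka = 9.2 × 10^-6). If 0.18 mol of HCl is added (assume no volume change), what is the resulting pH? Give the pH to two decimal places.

After neutralization: n((CH3)3CCOOH) = 0.597 mol, n((CH3)3CCOO-) = 0.199 mol.
pKa = −log(9.2 × 10^-6) = 5.036
pH = pKa + log([A⁻]/[HA]) = 5.036 + log(0.199/0.597) = 5.036 -0.477

pH = 4.56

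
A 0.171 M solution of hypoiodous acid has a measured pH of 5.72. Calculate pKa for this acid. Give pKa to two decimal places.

pKa = 10.67

[H+] = 10^(-5.72) = 1.91 × 10^-6 M
At equilibrium [HA] = 0.171 − 1.91 × 10^-6 = 1.71 × 10^-1 M
Ka = [H+][A-]/[HA] = (1.91 × 10^-6)² / 1.71 × 10^-1 = 2.13 × 10^-11
pKa = -log(2.13 × 10^-11) = 10.67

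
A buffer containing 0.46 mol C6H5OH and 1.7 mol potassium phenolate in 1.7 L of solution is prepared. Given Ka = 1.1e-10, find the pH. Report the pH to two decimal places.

pH = 10.53

pKa = −log(1.1 × 10^-10) = 9.959
Using pH = pKa + log([base]/[acid]) with [base]/[acid] = 1.7/0.46:
pH = 9.959 + (+0.568) = 10.53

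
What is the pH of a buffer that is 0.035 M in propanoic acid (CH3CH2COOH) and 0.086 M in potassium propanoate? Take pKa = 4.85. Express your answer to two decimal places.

pH = pKa + log([A⁻]/[HA]) = 4.85 + log(0.086/0.035)
pH = 4.85 + (+0.390) = 5.24

pH = 5.24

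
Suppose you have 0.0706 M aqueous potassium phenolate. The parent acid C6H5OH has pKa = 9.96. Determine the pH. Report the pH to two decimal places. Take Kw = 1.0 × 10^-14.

C6H5O- is the conjugate base of the weak acid C6H5OH.
Ka = 10^(−9.96) = 1.10 × 10^-10
Kb = Kw/Ka = 1.0×10^-14 / 1.10 × 10^-10 = 9.09 × 10^-5
Kb = [OH-]²/(0.0706 − [OH-]) = 9.09 × 10^-5
Neglecting [OH-] in the denominator: [OH-] = √(9.09 × 10^-5 × 0.0706) = 2.53 × 10^-3 M
([OH-]/C₀ = 3.6% < 5%, so the approximation holds.)
pOH = 2.60, so pH = 14.00 − pOH = 11.40

pH = 11.40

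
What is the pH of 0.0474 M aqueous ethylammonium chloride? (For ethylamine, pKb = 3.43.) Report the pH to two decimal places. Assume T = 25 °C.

C2H5NH3+ is the conjugate acid of the weak base C2H5NH2.
Kb = 10^(−3.43) = 3.72 × 10^-4
Ka = Kw/Kb = 1.0×10^-14 / 3.72 × 10^-4 = 2.69 × 10^-11
From the ICE table, Ka = [H+]²/(0.0474 − [H+]) = 2.69 × 10^-11.
Assume [H+] ≪ 0.0474: [H+] ≈ √(2.69 × 10^-11 × 0.0474) = 1.13 × 10^-6 M
Check: 0.0024% ionized — well under 5%, approximation valid.
pH = −log(1.13 × 10^-6) = 5.95

pH = 5.95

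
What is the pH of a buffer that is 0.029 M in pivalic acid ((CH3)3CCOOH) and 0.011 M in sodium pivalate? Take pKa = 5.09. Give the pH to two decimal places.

pH = 4.67

Using pH = pKa + log([base]/[acid]) with [base]/[acid] = 0.011/0.029:
pH = 5.09 + (-0.421) = 4.67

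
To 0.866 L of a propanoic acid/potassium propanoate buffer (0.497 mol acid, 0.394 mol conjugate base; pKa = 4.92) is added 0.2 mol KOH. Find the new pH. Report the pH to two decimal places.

pH = 5.22

After neutralization: n(CH3CH2COOH) = 0.297 mol, n(CH3CH2COO-) = 0.594 mol.
Henderson–Hasselbalch with mole ratio 0.594/0.297: pH = 4.92 + (+0.301)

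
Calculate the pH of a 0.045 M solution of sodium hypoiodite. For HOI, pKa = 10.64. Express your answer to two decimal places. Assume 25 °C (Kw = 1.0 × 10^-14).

OI- is the conjugate base of the weak acid HOI.
Ka = 10^(−10.64) = 2.29 × 10^-11
Kb = Kw/Ka = 1.0×10^-14 / 2.29 × 10^-11 = 4.37 × 10^-4
From the ICE table, Kb = [OH-]²/(0.045 − [OH-]) = 4.37 × 10^-4.
The 5% rule fails; solving [OH-]² + Kb·[OH-] − Kb·C₀ = 0 exactly:
[OH-] = [−0.000437 + √(0.000437² + 7.87e-05)]/2 = 4.22 × 10^-3 M
pOH = 2.37, so pH = 14.00 − pOH = 11.63

pH = 11.63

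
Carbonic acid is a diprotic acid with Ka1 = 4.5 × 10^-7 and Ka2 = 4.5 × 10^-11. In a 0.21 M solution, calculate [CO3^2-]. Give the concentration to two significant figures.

First ionization gives [H+] ≈ [HCO3-] = 3.07 × 10^-4 M.
Second step: Ka2 = [H+][CO3^2-]/[HCO3-] ≈ [CO3^2-] (since [H+] ≈ [HCO3-]).
So [CO3^2-] ≈ Ka2.

4.5 × 10^-11 M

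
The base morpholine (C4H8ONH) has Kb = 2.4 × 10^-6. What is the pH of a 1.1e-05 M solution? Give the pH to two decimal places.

C4H8ONH + H2O ⇌ C4H8ONH2+ + OH-
From the ICE table, Kb = [OH-]²/(1.1e-05 − [OH-]) = 2.4 × 10^-6.
The 5% rule fails; solving [OH-]² + Kb·[OH-] − Kb·C₀ = 0 exactly:
[OH-] = (−Kb + √(Kb² + 4·Kb·C₀))/2 = 4.08 × 10^-6 M
pOH = 5.39, so pH = 14.00 − pOH = 8.61

pH = 8.61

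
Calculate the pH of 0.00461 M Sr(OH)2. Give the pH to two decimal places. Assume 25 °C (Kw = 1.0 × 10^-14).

Sr(OH)2 is a strong base (each formula unit releases 2 OH-); [OH-] = 0.00922 M.
pOH = -log(0.00922) = 2.04
pH = 14.00 - 2.04 = 11.96

pH = 11.96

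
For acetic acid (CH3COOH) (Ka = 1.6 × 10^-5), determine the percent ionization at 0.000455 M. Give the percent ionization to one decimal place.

CH3COOH ⇌ CH3COO- + H+; let x = [H+] at equilibrium.
Ka = x²/(C₀ − x); solving the quadratic gives x = 7.77 × 10^-5 M.
Fraction ionized = 7.77 × 10^-5 / 0.000455 = 0.1708 → 17.1%

17.1%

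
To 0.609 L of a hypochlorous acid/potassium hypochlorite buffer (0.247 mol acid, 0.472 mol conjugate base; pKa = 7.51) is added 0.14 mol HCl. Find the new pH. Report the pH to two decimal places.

pH = 7.44

Added H+ converts OCl- to HOCl: HOCl → 0.387 mol, OCl- → 0.332 mol.
pH = pKa + log(n_OCl-/n_HOCl) = 7.51 + log(0.332/0.387) = 7.51 + (-0.067)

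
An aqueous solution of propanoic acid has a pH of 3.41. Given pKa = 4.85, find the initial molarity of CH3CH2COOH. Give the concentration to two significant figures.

C₀ = 1.1 × 10^-2 M

[H+] = 10^(-3.41) = 3.89 × 10^-4 M = x
Ka = 10^(−4.85) = 1.41 × 10^-5
Ka = x²/(C₀ − x) ⇒ C₀ = x + x²/Ka
C₀ = 3.89 × 10^-4 + (3.89 × 10^-4)²/(1.41 × 10^-5) = 1.11 × 10^-2 M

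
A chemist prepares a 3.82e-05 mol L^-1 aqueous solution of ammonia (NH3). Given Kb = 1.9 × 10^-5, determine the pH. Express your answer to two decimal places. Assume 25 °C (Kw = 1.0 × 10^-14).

pH = 9.28

NH3 + H2O ⇌ NH4+ + OH-
From the ICE table, Kb = [OH-]²/(3.82e-05 − [OH-]) = 1.9 × 10^-5.
[OH-] is not negligible relative to C₀; solve [OH-]² + 1.9e-05·[OH-] − 7.26e-10 = 0.
[OH-] = (−Kb + √(Kb² + 4·Kb·C₀))/2 = 1.91 × 10^-5 M
pOH = −log(1.91 × 10^-5) = 4.72; pH = 14.00 − 4.72 = 9.28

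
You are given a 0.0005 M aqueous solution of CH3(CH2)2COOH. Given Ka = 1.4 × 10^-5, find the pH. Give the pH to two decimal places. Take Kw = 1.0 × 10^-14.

CH3(CH2)2COOH ⇌ CH3(CH2)2COO- + H+
Ka = [H+]²/(0.0005 − [H+]) = 1.4 × 10^-5
Here C₀/Ka ≈ 35.7, so the small-[H+] approximation fails. Use the quadratic:
[H+] = [−1.4e-05 + √(1.4e-05² + 2.8e-08)]/2 = 7.70 × 10^-5 M
pH = −log(7.70 × 10^-5) = 4.11

pH = 4.11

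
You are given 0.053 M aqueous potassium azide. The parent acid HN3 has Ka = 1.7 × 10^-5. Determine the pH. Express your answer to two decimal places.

N3- is the conjugate base of the weak acid HN3.
Kb = Kw/Ka = 1.0×10^-14 / 1.7 × 10^-5 = 5.88 × 10^-10
Kb = x²/(0.053 − x) = 5.88 × 10^-10
Since Kb ≪ C₀, x ≈ √(Kb·C₀) = 5.58 × 10^-6 M.
(x/C₀ = 0.011% < 5%, so the approximation holds.)
pOH = 5.25, so pH = 14.00 − pOH = 8.75

pH = 8.75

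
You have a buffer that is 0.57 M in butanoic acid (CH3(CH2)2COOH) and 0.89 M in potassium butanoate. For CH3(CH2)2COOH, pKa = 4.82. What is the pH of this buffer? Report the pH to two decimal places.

pH = 5.01

Using pH = pKa + log([base]/[acid]) with [base]/[acid] = 0.89/0.57:
pH = 4.82 + (+0.194) = 5.01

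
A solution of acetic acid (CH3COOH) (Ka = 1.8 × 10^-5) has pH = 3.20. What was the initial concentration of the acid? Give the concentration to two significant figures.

[H+] = 10^(-3.20) = 6.31 × 10^-4 M = x
Ka = x²/(C₀ − x) ⇒ C₀ = x + x²/Ka
C₀ = 6.31 × 10^-4 + (6.31 × 10^-4)²/(1.8 × 10^-5) = 2.28 × 10^-2 M

C₀ = 2.3 × 10^-2 M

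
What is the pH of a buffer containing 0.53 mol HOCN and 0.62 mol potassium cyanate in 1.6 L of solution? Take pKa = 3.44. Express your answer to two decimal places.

pH = 3.51

Using pH = pKa + log([base]/[acid]) with [base]/[acid] = 0.62/0.53:
pH = 3.44 + (+0.068) = 3.51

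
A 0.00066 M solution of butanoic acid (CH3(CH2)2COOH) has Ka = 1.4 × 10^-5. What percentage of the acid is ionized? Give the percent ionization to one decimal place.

CH3(CH2)2COOH ⇌ CH3(CH2)2COO- + H+; let x = [H+] at equilibrium.
Solve x² + 1.4e-05x − 9.24e-09 = 0 → x = 8.94 × 10^-5 M
% ionization = x/C₀ × 100% = 8.94 × 10^-5/0.00066 × 100% = 13.5%

13.5%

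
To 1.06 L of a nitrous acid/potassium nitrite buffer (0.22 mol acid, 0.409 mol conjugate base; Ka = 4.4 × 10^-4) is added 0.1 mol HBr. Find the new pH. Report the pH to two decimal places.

pH = 3.34

Added H+ converts NO2- to HNO2: HNO2 → 0.32 mol, NO2- → 0.309 mol.
pKa = −log(4.4 × 10^-4) = 3.357
pH = pKa + log([A⁻]/[HA]) = 3.357 + log(0.309/0.32) = 3.357 -0.015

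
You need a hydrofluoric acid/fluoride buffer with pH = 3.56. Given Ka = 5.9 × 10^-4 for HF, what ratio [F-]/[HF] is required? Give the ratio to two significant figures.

ratio = 2.1

pKa = -log(5.9 × 10^-4) = 3.229
pH = pKa + log(r) ⇒ log(r) = 3.56 − 3.229 = +0.331
r = [F-]/[HF] = 10^(+0.331) = 2.14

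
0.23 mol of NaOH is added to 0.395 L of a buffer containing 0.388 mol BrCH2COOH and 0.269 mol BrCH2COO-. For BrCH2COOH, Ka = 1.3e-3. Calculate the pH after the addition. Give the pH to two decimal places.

OH- converts BrCH2COOH to BrCH2COO-: BrCH2COOH → 0.158 mol, BrCH2COO- → 0.499 mol.
pKa = −log(1.3 × 10^-3) = 2.886
Henderson–Hasselbalch with mole ratio 0.499/0.158: pH = 2.886 + (+0.499)

pH = 3.39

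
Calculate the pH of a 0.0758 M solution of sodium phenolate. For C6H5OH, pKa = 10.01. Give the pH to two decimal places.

C6H5O- is the conjugate base of the weak acid C6H5OH.
Ka = 10^(−10.01) = 9.77 × 10^-11
Kb = Kw/Ka = 1.0×10^-14 / 9.77 × 10^-11 = 1.02 × 10^-4
Kb = x²/(0.0758 − x) = 1.02 × 10^-4
Since Kb ≪ C₀, x ≈ √(Kb·C₀) = 2.78 × 10^-3 M.
pOH = 2.56, so pH = 14.00 − pOH = 11.44

pH = 11.44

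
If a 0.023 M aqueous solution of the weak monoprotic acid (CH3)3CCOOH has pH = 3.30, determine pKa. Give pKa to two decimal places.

[H+] = 10^(-3.30) = 5.01 × 10^-4 M
At equilibrium [HA] = 0.023 − 5.01 × 10^-4 = 2.25 × 10^-2 M
Ka = [H+][A-]/[HA] = (5.01 × 10^-4)² / 2.25 × 10^-2 = 1.12 × 10^-5
pKa = -log(1.12 × 10^-5) = 4.95

pKa = 4.95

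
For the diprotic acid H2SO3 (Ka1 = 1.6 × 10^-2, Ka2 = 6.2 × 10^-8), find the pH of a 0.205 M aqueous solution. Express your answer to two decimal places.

Ka1 ≫ Ka2, so treat the first dissociation as the only significant source of H+.
Ka1 = x²/(0.205 − x) = 1.6 × 10^-2
Solving the quadratic: x = (−Ka1 + √(Ka1² + 4·Ka1·C₀))/2 = 4.98 × 10^-2 M
pH = −log(4.98 × 10^-2) = 1.30

pH = 1.30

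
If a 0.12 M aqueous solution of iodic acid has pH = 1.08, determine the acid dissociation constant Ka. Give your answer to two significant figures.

[H+] = 10^(-1.08) = 8.32 × 10^-2 M
At equilibrium [HA] = 0.12 − 8.32 × 10^-2 = 3.68 × 10^-2 M
Ka = [H+][A-]/[HA] = (8.32 × 10^-2)² / 3.68 × 10^-2 = 1.9 × 10^-1

Ka = 1.9 × 10^-1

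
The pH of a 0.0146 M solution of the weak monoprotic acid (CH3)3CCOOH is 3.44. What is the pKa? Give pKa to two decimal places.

[H+] = 10^(-3.44) = 3.63 × 10^-4 M
At equilibrium [HA] = 0.0146 − 3.63 × 10^-4 = 1.42 × 10^-2 M
Ka = [H+][A-]/[HA] = (3.63 × 10^-4)² / 1.42 × 10^-2 = 9.28 × 10^-6
pKa = -log(9.28 × 10^-6) = 5.03

pKa = 5.03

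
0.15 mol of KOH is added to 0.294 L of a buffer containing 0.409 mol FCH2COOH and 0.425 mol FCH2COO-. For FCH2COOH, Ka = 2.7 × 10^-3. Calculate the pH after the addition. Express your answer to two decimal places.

OH- converts FCH2COOH to FCH2COO-: FCH2COOH → 0.259 mol, FCH2COO- → 0.575 mol.
pKa = −log(2.7 × 10^-3) = 2.569
Henderson–Hasselbalch with mole ratio 0.575/0.259: pH = 2.569 + (+0.346)

pH = 2.92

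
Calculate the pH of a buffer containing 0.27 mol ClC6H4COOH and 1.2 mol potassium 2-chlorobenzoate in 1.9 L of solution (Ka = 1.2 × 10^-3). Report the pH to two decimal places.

pKa = −log(1.2 × 10^-3) = 2.921
Using pH = pKa + log([base]/[acid]) with [base]/[acid] = 1.2/0.27:
pH = 2.921 + (+0.648) = 3.57

pH = 3.57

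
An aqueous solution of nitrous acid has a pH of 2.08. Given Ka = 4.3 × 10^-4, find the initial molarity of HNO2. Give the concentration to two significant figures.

[H+] = 10^(-2.08) = 8.32 × 10^-3 M = x
Ka = x²/(C₀ − x) ⇒ C₀ = x + x²/Ka
C₀ = 8.32 × 10^-3 + (8.32 × 10^-3)²/(4.3 × 10^-4) = 1.69 × 10^-1 M

C₀ = 1.7 × 10^-1 M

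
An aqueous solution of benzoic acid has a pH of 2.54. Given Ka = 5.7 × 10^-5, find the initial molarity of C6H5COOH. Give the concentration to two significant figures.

C₀ = 1.5 × 10^-1 M

[H+] = 10^(-2.54) = 2.88 × 10^-3 M = x
Ka = x²/(C₀ − x) ⇒ C₀ = x + x²/Ka
C₀ = 2.88 × 10^-3 + (2.88 × 10^-3)²/(5.7 × 10^-5) = 1.48 × 10^-1 M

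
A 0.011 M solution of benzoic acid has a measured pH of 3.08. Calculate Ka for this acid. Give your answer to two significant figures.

[H+] = 10^(-3.08) = 8.32 × 10^-4 M
At equilibrium [HA] = 0.011 − 8.32 × 10^-4 = 1.02 × 10^-2 M
Ka = [H+][A-]/[HA] = (8.32 × 10^-4)² / 1.02 × 10^-2 = 6.8 × 10^-5

Ka = 6.8 × 10^-5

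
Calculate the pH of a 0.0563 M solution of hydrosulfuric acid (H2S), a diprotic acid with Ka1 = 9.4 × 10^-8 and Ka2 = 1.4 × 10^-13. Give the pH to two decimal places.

Since Ka1 ≫ Ka2, the first ionization dominates [H+].
Ka1 = x²/(0.0563 − x) = 9.4 × 10^-8
x ≈ √(9.4 × 10^-8 × 0.0563) = 7.27 × 10^-5 M
pH = −log(7.27 × 10^-5) = 4.14

pH = 4.14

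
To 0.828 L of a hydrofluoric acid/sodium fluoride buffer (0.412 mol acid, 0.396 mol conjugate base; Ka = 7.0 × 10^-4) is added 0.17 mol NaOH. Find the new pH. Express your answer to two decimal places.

After neutralization: n(HF) = 0.242 mol, n(F-) = 0.566 mol.
pKa = −log(7.0 × 10^-4) = 3.155
pH = pKa + log(n_F-/n_HF) = 3.155 + log(0.566/0.242) = 3.155 + (+0.369)

pH = 3.52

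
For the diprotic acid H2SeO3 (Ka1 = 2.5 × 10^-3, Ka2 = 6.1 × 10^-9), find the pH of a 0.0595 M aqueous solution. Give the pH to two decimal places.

pH = 1.96

Ka1 ≫ Ka2, so treat the first dissociation as the only significant source of H+.
Ka1 = x²/(0.0595 − x) = 2.5 × 10^-3
Solving the quadratic: x = (−Ka1 + √(Ka1² + 4·Ka1·C₀))/2 = 1.10 × 10^-2 M
pH = −log(1.10 × 10^-2) = 1.96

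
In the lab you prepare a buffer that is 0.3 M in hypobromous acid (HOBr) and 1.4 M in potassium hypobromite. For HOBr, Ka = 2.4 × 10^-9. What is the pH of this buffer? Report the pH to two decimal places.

pKa = −log(2.4 × 10^-9) = 8.620
Using pH = pKa + log([base]/[acid]) with [base]/[acid] = 1.4/0.3:
pH = 8.620 + (+0.669) = 9.29

pH = 9.29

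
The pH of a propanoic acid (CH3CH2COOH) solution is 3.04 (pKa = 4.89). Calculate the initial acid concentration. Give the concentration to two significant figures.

C₀ = 6.5 × 10^-2 M

[H+] = 10^(-3.04) = 9.12 × 10^-4 M = x
Ka = 10^(−4.89) = 1.29 × 10^-5
Ka = x²/(C₀ − x) ⇒ C₀ = x + x²/Ka
C₀ = 9.12 × 10^-4 + (9.12 × 10^-4)²/(1.29 × 10^-5) = 6.54 × 10^-2 M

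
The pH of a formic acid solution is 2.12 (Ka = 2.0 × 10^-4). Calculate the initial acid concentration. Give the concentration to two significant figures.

[H+] = 10^(-2.12) = 7.59 × 10^-3 M = x
Ka = x²/(C₀ − x) ⇒ C₀ = x + x²/Ka
C₀ = 7.59 × 10^-3 + (7.59 × 10^-3)²/(2.0 × 10^-4) = 2.96 × 10^-1 M

C₀ = 3.0 × 10^-1 M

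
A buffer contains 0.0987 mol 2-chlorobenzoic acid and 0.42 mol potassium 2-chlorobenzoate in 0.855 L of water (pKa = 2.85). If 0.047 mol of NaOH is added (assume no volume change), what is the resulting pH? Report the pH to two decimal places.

OH- converts ClC6H4COOH to ClC6H4COO-: ClC6H4COOH → 0.0517 mol, ClC6H4COO- → 0.467 mol.
pH = pKa + log([A⁻]/[HA]) = 2.85 + log(0.467/0.0517) = 2.85 +0.956

pH = 3.81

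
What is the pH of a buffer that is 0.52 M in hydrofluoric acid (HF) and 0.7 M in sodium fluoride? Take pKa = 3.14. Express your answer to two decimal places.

Henderson–Hasselbalch: pH = pKa + log([F-]/[HF]) = 3.14 + log(0.7/0.52)
pH = 3.14 + (+0.129) = 3.27

pH = 3.27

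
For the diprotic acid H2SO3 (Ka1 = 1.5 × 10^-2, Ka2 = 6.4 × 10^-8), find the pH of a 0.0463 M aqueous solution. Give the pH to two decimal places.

pH = 1.70

Since Ka1 ≫ Ka2, the first ionization dominates [H+].
Ka1 = x²/(0.0463 − x) = 1.5 × 10^-2
Solving the quadratic: x = (−Ka1 + √(Ka1² + 4·Ka1·C₀))/2 = 1.99 × 10^-2 M
pH = −log(1.99 × 10^-2) = 1.70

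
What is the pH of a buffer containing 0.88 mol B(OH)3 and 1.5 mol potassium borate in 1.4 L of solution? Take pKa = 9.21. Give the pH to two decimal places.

Henderson–Hasselbalch: pH = pKa + log([B(OH)4-]/[B(OH)3]) = 9.21 + log(1.5/0.88)
pH = 9.21 + (+0.232) = 9.44

pH = 9.44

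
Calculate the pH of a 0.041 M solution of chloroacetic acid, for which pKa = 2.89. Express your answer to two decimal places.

pH = 2.18

ClCH2COOH ⇌ ClCH2COO- + H+
Ka = 10^(−2.89) = 1.29 × 10^-3
Let x = [H+] at equilibrium. Ka = x²/(0.041 − x).
Here C₀/Ka ≈ 31.8, so the small-x approximation fails. Use the quadratic:
x = (−Ka + √(Ka² + 4·Ka·C₀))/2 = 6.66 × 10^-3 M
pH = −log[H+] = −log(6.66 × 10^-3) = 2.18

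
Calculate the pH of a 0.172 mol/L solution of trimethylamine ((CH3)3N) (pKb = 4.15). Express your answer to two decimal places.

pH = 11.54

(CH3)3N + H2O ⇌ (CH3)3NH+ + OH-
Kb = 10^(−4.15) = 7.08 × 10^-5
From the ICE table, Kb = x²/(0.172 − x) = 7.08 × 10^-5.
Assume x ≪ 0.172: x ≈ √(7.08 × 10^-5 × 0.172) = 3.49 × 10^-3 M
pOH = 2.46, so pH = 14.00 − pOH = 11.54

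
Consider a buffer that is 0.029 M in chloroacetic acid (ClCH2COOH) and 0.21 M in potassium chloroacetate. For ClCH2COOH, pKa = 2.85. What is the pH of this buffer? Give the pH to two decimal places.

pH = 3.71

Using pH = pKa + log([base]/[acid]) with [base]/[acid] = 0.21/0.029:
pH = 2.85 + (+0.860) = 3.71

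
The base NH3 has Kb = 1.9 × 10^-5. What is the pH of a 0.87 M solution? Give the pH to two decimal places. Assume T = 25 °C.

pH = 11.61

NH3 + H2O ⇌ NH4+ + OH-
Kb = [OH-]²/(0.87 − [OH-]) = 1.9 × 10^-5
Since Kb ≪ C₀, [OH-] ≈ √(Kb·C₀) = 4.07 × 10^-3 M.
Check: 0.47% ionized — well under 5%, approximation valid.
pOH = −log(4.07 × 10^-3) = 2.39; pH = 14.00 − 2.39 = 11.61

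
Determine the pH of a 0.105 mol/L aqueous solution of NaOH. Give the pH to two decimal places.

pH = 13.02

NaOH is a strong base; [OH-] = 0.105 M.
pOH = -log(0.105) = 0.98
pH = 14.00 - 0.98 = 13.02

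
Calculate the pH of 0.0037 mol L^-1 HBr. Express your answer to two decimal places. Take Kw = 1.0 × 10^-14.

pH = 2.43

HBr is a strong acid and dissociates completely, so [H+] = 0.0037 M.
pH = -log(0.0037) = 2.43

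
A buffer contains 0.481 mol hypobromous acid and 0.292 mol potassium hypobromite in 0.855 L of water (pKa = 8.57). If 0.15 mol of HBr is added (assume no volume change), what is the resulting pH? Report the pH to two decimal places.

pH = 7.92

Added H+ converts OBr- to HOBr: HOBr → 0.631 mol, OBr- → 0.142 mol.
pH = pKa + log(n_OBr-/n_HOBr) = 8.57 + log(0.142/0.631) = 8.57 + (-0.648)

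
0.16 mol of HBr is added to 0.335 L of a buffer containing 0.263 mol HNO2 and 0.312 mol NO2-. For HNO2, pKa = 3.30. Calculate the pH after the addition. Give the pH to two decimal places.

pH = 2.86

Added H+ converts NO2- to HNO2: HNO2 → 0.423 mol, NO2- → 0.152 mol.
Henderson–Hasselbalch with mole ratio 0.152/0.423: pH = 3.30 + (-0.444)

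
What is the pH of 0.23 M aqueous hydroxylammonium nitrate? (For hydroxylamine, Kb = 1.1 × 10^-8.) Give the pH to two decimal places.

NH3OH+ is the conjugate acid of the weak base NH2OH.
Ka = Kw/Kb = 1.0×10^-14 / 1.1 × 10^-8 = 9.09 × 10^-7
From the ICE table, Ka = [H+]²/(0.23 − [H+]) = 9.09 × 10^-7.
Since Ka ≪ C₀, [H+] ≈ √(Ka·C₀) = 4.57 × 10^-4 M.
pH = −log(4.57 × 10^-4) = 3.34

pH = 3.34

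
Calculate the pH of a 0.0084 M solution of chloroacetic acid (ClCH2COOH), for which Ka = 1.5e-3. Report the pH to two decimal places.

pH = 2.54

ClCH2COOH ⇌ ClCH2COO- + H+
From the ICE table, Ka = [H+]²/(0.0084 − [H+]) = 1.5 × 10^-3.
Here C₀/Ka ≈ 5.6, so the small-[H+] approximation fails. Use the quadratic:
[H+] = [−0.0015 + √(0.0015² + 5.04e-05)]/2 = 2.88 × 10^-3 M
pH = −log[H+] = −log(2.88 × 10^-3) = 2.54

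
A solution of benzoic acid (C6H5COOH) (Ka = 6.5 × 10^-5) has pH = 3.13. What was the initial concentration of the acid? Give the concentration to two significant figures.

C₀ = 9.2 × 10^-3 M

[H+] = 10^(-3.13) = 7.41 × 10^-4 M = x
Ka = x²/(C₀ − x) ⇒ C₀ = x + x²/Ka
C₀ = 7.41 × 10^-4 + (7.41 × 10^-4)²/(6.5 × 10^-5) = 9.19 × 10^-3 M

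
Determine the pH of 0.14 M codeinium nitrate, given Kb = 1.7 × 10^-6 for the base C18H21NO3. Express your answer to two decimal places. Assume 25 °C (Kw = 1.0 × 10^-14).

C18H22NO3+ is the conjugate acid of the weak base C18H21NO3.
Ka = Kw/Kb = 1.0×10^-14 / 1.7 × 10^-6 = 5.88 × 10^-9
From the ICE table, Ka = [H+]²/(0.14 − [H+]) = 5.88 × 10^-9.
Assume [H+] ≪ 0.14: [H+] ≈ √(5.88 × 10^-9 × 0.14) = 2.87 × 10^-5 M
pH = −log[H+] = −log(2.87 × 10^-5) = 4.54

pH = 4.54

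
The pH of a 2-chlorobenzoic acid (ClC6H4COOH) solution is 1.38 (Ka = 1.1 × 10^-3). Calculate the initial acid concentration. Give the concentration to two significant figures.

C₀ = 1.6 M

[H+] = 10^(-1.38) = 4.17 × 10^-2 M = x
Ka = x²/(C₀ − x) ⇒ C₀ = x + x²/Ka
C₀ = 4.17 × 10^-2 + (4.17 × 10^-2)²/(1.1 × 10^-3) = 1.62 M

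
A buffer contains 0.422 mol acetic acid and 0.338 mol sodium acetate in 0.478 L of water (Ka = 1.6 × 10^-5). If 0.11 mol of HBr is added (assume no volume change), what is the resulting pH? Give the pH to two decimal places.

Added H+ converts CH3COO- to CH3COOH: CH3COOH → 0.532 mol, CH3COO- → 0.228 mol.
pKa = −log(1.6 × 10^-5) = 4.796
pH = pKa + log(n_CH3COO-/n_CH3COOH) = 4.796 + log(0.228/0.532) = 4.796 + (-0.368)

pH = 4.43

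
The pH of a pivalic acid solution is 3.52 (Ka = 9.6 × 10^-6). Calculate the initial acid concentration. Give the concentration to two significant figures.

C₀ = 9.8 × 10^-3 M

[H+] = 10^(-3.52) = 3.02 × 10^-4 M = x
Ka = x²/(C₀ − x) ⇒ C₀ = x + x²/Ka
C₀ = 3.02 × 10^-4 + (3.02 × 10^-4)²/(9.6 × 10^-6) = 9.80 × 10^-3 M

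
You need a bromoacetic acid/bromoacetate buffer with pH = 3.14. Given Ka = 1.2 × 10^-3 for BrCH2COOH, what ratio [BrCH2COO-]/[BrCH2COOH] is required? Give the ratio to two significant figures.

pKa = -log(1.2 × 10^-3) = 2.921
pH = pKa + log(r) ⇒ log(r) = 3.14 − 2.921 = +0.219
r = [BrCH2COO-]/[BrCH2COOH] = 10^(+0.219) = 1.66

ratio = 1.7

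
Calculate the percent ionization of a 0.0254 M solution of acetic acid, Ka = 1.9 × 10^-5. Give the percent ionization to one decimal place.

CH3COOH ⇌ CH3COO- + H+; let x = [H+] at equilibrium.
x ≈ √(Ka·C₀) = √(1.9 × 10^-5 × 0.0254) = 6.95 × 10^-4 M
Fraction ionized = 6.95 × 10^-4 / 0.0254 = 0.0274 → 2.7%

2.7%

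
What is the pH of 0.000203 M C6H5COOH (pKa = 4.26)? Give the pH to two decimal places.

C6H5COOH ⇌ C6H5COO- + H+
Ka = 10^(−4.26) = 5.50 × 10^-5
From the ICE table, Ka = [H+]²/(0.000203 − [H+]) = 5.50 × 10^-5.
The 5% rule fails; solving [H+]² + Ka·[H+] − Ka·C₀ = 0 exactly:
[H+] = [−5.5e-05 + √(5.5e-05² + 4.47e-08)]/2 = 8.17 × 10^-5 M
pH = −log(8.17 × 10^-5) = 4.09

pH = 4.09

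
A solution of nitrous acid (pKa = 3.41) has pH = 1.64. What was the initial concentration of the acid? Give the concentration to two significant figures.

[H+] = 10^(-1.64) = 2.29 × 10^-2 M = x
Ka = 10^(−3.41) = 3.89 × 10^-4
Ka = x²/(C₀ − x) ⇒ C₀ = x + x²/Ka
C₀ = 2.29 × 10^-2 + (2.29 × 10^-2)²/(3.89 × 10^-4) = 1.37 M

C₀ = 1.4 M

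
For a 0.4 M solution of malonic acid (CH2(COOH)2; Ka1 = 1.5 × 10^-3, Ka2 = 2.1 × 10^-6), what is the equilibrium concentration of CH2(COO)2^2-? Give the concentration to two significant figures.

First ionization gives [H+] ≈ [CH2(COOH)COO-] = 2.38 × 10^-2 M.
Second step: Ka2 = [H+][CH2(COO)2^2-]/[CH2(COOH)COO-] ≈ [CH2(COO)2^2-] (since [H+] ≈ [CH2(COOH)COO-]).
So [CH2(COO)2^2-] ≈ Ka2.

2.1 × 10^-6 M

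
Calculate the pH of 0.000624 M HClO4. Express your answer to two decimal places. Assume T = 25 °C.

HClO4 is a strong acid and dissociates completely, so [H+] = 0.000624 M.
pH = -log(0.000624) = 3.20

pH = 3.20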